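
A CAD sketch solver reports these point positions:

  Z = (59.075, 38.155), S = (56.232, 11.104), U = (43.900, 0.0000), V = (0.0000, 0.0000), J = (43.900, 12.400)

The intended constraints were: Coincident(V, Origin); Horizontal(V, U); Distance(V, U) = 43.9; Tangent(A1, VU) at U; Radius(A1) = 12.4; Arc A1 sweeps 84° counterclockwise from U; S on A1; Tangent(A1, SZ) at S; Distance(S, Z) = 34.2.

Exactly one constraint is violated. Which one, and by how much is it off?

Distance(S, Z) = 34.2 — off by 7.00.

V = (0.00, 0.00) ✓; V.y = 0.00, U.y = 0.00 ✓; |VU| = 43.90 ✓; ∠(JU, UV) = 90.00° ✓; |JU| = 12.40 ✓; bearing(J→S) − bearing(J→U) = 84.00° ✓; |JS| = 12.40 ✓; ∠(JS, SZ) = 90.00° ✓; |SZ| = 27.20 ✗.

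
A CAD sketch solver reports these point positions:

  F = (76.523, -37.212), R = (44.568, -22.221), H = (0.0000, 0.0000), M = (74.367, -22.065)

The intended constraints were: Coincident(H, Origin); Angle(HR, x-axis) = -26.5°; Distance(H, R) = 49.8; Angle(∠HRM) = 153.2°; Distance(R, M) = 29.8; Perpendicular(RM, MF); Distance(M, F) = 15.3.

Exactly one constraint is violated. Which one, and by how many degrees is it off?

Perpendicular(RM, MF) — off by 7.80°.

H = (0.00, 0.00) ✓; HR at -26.50° ✓; |HR| = 49.80 ✓; ∠HRM = 153.2° ✓; |RM| = 29.80 ✓; ∠(RM, MF) = 82.20° ✗; |MF| = 15.30 ✓.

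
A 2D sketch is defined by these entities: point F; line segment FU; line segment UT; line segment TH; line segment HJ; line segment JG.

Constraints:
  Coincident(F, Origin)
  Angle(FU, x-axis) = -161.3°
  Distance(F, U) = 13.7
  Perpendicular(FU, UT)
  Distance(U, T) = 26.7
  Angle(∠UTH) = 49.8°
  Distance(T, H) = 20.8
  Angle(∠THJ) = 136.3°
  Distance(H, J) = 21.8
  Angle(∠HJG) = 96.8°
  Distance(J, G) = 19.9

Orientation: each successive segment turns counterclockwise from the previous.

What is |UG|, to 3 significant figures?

12.9

F is at the origin; FU runs at -161.3° with length 13.7, so U = (-13.0, -4.39). The perpendicularity gives UT at right angles to FU, so UT runs at -71.3°; with |UT| = 26.7, T = (-4.42, -29.7). ∠UTH = 49.8° gives TH at 58.9° from the x-axis; with |TH| = 20.8, H = (6.33, -11.9). ∠THJ = 136.3° gives HJ at 103° from the x-axis; with |HJ| = 21.8, J = (1.57, 9.40). ∠HJG = 96.8° gives JG at -174° from the x-axis; with |JG| = 19.9, G = (-18.2, 7.39). Then |UG| = |G − U| = 12.9.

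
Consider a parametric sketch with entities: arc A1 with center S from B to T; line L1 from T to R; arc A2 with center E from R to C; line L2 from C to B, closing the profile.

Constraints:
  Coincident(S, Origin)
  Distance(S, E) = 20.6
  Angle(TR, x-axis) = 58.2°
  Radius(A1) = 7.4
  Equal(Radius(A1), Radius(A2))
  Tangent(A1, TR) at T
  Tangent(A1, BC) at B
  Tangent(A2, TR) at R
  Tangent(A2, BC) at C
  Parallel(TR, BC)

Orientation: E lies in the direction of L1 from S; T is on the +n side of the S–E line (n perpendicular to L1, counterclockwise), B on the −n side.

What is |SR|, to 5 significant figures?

21.889

The slot axis is L1's direction at 58.2°, so u = (cos 58.2°, sin 58.2°) = (0.52696, 0.84989) and n = (−sin 58.2°, cos 58.2°) = (-0.84989, 0.52696). S is at the origin and E lies 20.6 along u from S, so E = 20.6·u = (10.855, 17.508). Tangency of A1 to both parallel lines with radius 7.4 puts T and B at S ± 7.4·n: T = (-6.2892, 3.8995), B = (6.2892, -3.8995). Equal radii place R and C the same way about E: R = E + 7.4·n = (4.5661, 21.407), C = E − 7.4·n = (17.144, 13.608). Then |SR| = |R − S| = 21.889.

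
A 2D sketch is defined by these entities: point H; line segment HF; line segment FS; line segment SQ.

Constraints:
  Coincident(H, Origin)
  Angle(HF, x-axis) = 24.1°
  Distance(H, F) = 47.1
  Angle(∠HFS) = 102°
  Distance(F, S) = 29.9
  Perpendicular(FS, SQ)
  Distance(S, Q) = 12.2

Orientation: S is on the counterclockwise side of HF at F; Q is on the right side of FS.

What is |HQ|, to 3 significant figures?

70.5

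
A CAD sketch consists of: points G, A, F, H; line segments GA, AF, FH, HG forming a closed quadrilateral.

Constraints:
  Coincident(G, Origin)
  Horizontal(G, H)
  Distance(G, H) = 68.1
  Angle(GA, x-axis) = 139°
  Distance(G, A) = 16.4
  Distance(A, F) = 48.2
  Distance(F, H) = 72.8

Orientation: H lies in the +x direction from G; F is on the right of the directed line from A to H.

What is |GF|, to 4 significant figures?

34.80

Checks: |AF| = 48.20 ✓; |FH| = 72.80 ✓.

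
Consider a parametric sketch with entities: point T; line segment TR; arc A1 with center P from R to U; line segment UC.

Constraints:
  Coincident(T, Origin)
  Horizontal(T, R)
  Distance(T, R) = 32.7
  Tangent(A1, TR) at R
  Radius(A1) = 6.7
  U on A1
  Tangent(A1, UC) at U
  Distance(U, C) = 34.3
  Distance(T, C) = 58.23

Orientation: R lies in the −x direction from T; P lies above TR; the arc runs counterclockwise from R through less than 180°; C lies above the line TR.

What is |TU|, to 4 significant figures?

28.40

T is at the origin; T and R share the same y with |TR| = 32.7 and R on the −x side, so R = (-32.70, 0.000). The tangent condition forces PR to be normal to TR, so P = R + (0, 6.7) = (-32.70, 6.700). Since PU ⟂ UC (tangency), |PC| = √(6.7² + 34.3²) = 34.95 regardless of where U sits on A1. So C lies on both circle(T, 58.23) and circle(P, 34.95); the above-TR intersection is C = (-41.93, 40.41). U is the foot of the tangent from C: U = (-26.70, 9.675).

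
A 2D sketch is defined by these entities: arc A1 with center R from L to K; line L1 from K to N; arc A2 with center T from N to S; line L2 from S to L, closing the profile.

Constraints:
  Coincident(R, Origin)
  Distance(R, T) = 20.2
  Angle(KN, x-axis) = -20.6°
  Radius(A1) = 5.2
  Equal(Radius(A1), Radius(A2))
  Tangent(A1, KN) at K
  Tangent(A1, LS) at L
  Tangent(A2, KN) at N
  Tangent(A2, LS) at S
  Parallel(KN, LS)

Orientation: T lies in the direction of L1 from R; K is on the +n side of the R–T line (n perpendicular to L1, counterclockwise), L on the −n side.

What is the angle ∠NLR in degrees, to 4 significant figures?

62.76°

Tangency of A1 to both parallel lines with radius 5.2 puts K and L at R ± 5.2·n: K = (1.830, 4.868), L = (-1.830, -4.868). Equal radii place N and S the same way about T: N = T + 5.2·n = (20.74, -2.240), S = T − 5.2·n = (17.08, -11.97). Then cos ∠NLR = LN·LR / (|LN||LR|), giving 62.76°.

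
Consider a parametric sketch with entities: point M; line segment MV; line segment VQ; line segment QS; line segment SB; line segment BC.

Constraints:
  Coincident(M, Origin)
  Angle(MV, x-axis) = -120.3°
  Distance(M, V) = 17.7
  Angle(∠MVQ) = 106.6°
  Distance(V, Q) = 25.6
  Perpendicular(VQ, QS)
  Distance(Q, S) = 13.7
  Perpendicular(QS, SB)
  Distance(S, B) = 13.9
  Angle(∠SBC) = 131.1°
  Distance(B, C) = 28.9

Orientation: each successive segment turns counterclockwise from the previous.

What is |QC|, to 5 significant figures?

33.875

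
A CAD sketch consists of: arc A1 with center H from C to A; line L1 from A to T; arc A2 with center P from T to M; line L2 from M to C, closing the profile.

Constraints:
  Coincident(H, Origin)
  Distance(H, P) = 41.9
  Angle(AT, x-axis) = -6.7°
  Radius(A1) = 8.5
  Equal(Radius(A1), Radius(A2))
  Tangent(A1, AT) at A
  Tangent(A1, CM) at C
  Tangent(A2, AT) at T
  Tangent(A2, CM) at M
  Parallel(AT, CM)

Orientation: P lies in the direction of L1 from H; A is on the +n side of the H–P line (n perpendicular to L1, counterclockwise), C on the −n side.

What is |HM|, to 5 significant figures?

42.753

Tangency of A1 to both parallel lines with radius 8.5 puts A and C at H ± 8.5·n: A = (0.99170, 8.4420), C = (-0.99170, -8.4420). Equal radii place T and M the same way about P: T = P + 8.5·n = (42.606, 3.5534), M = P − 8.5·n = (40.622, -13.330). Then |HM| = |M − H| = 42.753.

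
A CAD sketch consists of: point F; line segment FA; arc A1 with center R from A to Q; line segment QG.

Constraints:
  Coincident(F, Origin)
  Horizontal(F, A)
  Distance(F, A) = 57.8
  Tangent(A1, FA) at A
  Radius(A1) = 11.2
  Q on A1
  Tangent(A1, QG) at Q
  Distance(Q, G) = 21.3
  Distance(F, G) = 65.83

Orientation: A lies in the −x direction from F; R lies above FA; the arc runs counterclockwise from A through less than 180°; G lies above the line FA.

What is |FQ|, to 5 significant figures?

49.929

Checks: |RQ| = 11.20 ✓; ∠(RQ, QG) = 90.00° ✓; |QG| = 21.30 ✓; |FG| = 65.83 ✓.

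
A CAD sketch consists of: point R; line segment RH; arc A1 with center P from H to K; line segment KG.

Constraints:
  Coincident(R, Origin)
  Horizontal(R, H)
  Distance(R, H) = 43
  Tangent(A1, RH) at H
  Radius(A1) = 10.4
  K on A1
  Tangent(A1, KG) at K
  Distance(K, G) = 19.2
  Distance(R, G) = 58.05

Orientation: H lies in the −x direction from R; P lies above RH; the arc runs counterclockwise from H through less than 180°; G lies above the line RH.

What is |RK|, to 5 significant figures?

39.620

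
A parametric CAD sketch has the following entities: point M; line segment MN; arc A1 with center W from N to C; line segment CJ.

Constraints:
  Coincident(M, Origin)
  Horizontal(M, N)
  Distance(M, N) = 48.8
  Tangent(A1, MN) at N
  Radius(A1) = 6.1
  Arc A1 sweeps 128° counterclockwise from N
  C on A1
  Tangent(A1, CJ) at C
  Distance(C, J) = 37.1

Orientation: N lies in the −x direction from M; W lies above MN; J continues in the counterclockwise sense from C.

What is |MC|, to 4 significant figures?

45.08

M is at the origin; M and N share the same y with |MN| = 48.8 and N on the −x side, so N = (-48.80, 0.000). Since A1 is tangent to MN there, WN ⟂ MN, so W = N + (0, 6.1) = (-48.80, 6.100). On A1, N sits at bearing -90° from W; a 128° counterclockwise sweep puts C at bearing 38°, so C = W + 6.1·(cos 38°, sin 38°) = (-43.99, 9.856). Then |MC| = |C − M| = 45.08.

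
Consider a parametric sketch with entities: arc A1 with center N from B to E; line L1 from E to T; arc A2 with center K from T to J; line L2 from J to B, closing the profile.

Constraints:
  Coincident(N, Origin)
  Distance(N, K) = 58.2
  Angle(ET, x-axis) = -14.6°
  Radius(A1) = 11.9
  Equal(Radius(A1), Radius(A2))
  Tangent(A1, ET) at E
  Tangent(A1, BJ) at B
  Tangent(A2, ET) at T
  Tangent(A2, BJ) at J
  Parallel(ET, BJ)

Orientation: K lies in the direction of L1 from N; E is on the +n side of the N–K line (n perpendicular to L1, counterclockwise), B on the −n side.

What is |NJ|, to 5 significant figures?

59.404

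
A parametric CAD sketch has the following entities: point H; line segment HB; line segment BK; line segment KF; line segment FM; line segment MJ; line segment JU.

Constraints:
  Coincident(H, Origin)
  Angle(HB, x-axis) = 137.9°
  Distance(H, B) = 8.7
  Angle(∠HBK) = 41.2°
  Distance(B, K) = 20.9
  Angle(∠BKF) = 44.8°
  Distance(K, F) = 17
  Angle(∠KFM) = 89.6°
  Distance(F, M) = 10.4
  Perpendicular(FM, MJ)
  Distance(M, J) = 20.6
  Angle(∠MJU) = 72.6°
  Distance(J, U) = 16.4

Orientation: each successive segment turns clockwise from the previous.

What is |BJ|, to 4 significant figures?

19.03

∠KFM = 89.6° gives FM at 133.5° from the x-axis; with |FM| = 10.4, M = (-4.966, 1.260). The perpendicularity gives MJ at right angles to FM, so MJ runs at 43.50°; with |MJ| = 20.6, J = (9.977, 15.44). Then |BJ| = |J − B| = 19.03.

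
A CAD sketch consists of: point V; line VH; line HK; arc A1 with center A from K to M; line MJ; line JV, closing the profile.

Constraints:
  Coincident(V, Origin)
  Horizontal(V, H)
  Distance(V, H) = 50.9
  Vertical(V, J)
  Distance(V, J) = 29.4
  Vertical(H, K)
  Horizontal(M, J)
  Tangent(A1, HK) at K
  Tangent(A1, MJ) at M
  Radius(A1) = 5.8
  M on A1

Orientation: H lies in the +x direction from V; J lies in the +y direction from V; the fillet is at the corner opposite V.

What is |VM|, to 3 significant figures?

53.8

V is at the origin; VH is horizontal with |VH| = 50.9 and H on the +x side, so H = (50.9, 0.00). VJ is vertical with |VJ| = 29.4 and J on the +y side, so J = (0.00, 29.4). The virtual corner opposite V is at (50.9, 29.4). Since A1 is tangent to HK there, AK ⟂ HK and A1 meets MJ tangentially, so AM is at right angles to MJ, with radius 5.8, so the center A sits 5.8 in from both sides at A = (45.1, 23.6). That places the tangent points at K = (50.9, 23.6) on HK and M = (45.1, 29.4) on MJ. Then |VM| = |M − V| = 53.8.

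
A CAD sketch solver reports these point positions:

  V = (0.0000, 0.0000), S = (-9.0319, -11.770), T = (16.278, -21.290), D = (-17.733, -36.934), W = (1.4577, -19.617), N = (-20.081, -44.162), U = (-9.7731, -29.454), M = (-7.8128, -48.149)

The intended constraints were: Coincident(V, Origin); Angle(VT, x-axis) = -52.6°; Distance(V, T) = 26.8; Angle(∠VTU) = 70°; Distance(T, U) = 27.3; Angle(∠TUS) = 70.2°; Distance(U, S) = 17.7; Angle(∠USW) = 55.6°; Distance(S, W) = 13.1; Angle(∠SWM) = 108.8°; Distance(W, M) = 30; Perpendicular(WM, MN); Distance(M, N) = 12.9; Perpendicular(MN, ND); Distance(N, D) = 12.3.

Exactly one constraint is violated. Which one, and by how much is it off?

Distance(N, D) = 12.3 — off by 4.70.

V = (0.00, 0.00) ✓; VT at -52.60° ✓; |VT| = 26.80 ✓; ∠VTU = 70.00° ✓; |TU| = 27.30 ✓; ∠TUS = 70.20° ✓; |US| = 17.70 ✓; ∠USW = 55.60° ✓; |SW| = 13.10 ✓; ∠SWM = 108.8° ✓; |WM| = 30.00 ✓; ∠(WM, MN) = 90.00° ✓; |MN| = 12.90 ✓; ∠(MN, ND) = 89.99° ✓; |ND| = 7.600 ✗.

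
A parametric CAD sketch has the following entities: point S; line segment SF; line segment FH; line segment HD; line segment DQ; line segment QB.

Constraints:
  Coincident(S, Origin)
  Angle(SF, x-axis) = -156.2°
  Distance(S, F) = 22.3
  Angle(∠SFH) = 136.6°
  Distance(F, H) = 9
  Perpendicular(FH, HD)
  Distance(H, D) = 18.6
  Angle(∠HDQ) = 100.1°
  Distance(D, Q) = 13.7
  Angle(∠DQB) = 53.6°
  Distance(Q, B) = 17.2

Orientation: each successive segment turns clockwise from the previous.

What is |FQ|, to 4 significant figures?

21.48

The perpendicularity gives HD at right angles to FH, so HD runs at 70.40°; with |HD| = 18.6, D = (-22.64, 11.54). ∠HDQ = 100.1° gives DQ at -9.500° from the x-axis; with |DQ| = 13.7, Q = (-9.131, 9.281). Then |FQ| = |Q − F| = 21.48.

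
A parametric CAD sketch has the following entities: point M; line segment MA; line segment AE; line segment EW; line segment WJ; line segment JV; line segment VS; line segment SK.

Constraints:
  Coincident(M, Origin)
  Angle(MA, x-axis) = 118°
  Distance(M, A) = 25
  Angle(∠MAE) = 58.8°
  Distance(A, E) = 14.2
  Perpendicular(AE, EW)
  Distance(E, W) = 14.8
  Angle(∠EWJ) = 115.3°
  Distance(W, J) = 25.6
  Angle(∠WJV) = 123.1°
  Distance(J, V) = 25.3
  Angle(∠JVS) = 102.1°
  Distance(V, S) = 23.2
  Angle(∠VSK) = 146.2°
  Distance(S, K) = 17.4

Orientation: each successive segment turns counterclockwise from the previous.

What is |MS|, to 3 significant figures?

47.1

∠WJV = 123.1° gives JV at 90.8° from the x-axis; with |JV| = 25.3, V = (14.6, 41.9). ∠JVS = 102.1° gives VS at 169° from the x-axis; with |VS| = 23.2, S = (-8.15, 46.4). Then |MS| = |S − M| = 47.1.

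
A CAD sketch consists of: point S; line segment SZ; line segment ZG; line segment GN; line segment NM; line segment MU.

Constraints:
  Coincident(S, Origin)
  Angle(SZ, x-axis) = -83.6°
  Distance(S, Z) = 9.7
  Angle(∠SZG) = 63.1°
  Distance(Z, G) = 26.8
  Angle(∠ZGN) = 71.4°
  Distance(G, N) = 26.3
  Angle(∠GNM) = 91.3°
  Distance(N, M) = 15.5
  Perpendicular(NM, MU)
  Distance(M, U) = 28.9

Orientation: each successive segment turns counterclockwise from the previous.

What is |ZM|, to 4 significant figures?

20.64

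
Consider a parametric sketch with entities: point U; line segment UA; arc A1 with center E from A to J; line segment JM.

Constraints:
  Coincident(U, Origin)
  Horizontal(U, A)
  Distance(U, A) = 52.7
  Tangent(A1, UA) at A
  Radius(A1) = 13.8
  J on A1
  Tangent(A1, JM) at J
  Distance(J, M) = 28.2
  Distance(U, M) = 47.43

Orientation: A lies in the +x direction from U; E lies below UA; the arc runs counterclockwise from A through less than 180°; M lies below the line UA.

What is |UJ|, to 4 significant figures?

40.72

U is at the origin; UA is horizontal with |UA| = 52.7 and A on the +x side, so A = (52.70, 0.000). Since A1 is tangent to UA there, EA ⟂ UA, so E = A + (0, -13.8) = (52.70, -13.80). Since EJ ⟂ JM (tangency), |EM| = √(13.8² + 28.2²) = 31.40 regardless of where J sits on A1. So M lies on both circle(U, 47.43) and circle(E, 31.40); the below-UA intersection is M = (30.68, -36.17). J is the foot of the tangent from M: J = (39.61, -9.427).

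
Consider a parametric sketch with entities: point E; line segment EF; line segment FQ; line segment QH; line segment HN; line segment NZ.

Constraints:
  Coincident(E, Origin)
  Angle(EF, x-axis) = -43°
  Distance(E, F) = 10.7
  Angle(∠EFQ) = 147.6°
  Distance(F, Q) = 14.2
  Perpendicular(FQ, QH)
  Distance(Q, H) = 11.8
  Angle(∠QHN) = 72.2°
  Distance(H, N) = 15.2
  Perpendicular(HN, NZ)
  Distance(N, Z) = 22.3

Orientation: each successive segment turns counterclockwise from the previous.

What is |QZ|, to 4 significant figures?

16.03

∠QHN = 72.2° gives HN at -172.8° from the x-axis; with |HN| = 15.2, N = (8.874, -0.2159). HN is perpendicular to NZ, so NZ runs at -82.80°; with |NZ| = 22.3, Z = (11.67, -22.34). Then |QZ| = |Z − Q| = 16.03.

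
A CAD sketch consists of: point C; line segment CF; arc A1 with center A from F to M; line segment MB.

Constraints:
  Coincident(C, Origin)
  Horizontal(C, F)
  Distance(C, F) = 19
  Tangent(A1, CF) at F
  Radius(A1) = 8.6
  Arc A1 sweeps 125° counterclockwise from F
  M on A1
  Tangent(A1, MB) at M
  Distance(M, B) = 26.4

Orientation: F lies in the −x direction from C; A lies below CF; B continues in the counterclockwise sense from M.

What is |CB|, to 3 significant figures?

36.8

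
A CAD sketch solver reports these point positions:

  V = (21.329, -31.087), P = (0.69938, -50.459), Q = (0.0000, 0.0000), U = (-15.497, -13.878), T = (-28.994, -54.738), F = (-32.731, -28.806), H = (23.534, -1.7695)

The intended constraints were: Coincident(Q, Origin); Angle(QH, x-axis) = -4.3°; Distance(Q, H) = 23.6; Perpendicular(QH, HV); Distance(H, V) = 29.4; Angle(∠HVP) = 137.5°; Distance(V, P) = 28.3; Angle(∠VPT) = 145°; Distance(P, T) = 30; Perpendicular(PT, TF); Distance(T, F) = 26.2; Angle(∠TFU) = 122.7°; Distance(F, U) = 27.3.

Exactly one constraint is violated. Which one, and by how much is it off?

Distance(F, U) = 27.3 — off by 4.50.

Q = (0.00, 0.00) ✓; QH at -4.300° ✓; |QH| = 23.60 ✓; ∠(QH, HV) = 90.00° ✓; |HV| = 29.40 ✓; ∠HVP = 137.5° ✓; |VP| = 28.30 ✓; ∠VPT = 145.0° ✓; |PT| = 30.00 ✓; ∠(PT, TF) = 90.00° ✓; |TF| = 26.20 ✓; ∠TFU = 122.7° ✓; |FU| = 22.80 ✗.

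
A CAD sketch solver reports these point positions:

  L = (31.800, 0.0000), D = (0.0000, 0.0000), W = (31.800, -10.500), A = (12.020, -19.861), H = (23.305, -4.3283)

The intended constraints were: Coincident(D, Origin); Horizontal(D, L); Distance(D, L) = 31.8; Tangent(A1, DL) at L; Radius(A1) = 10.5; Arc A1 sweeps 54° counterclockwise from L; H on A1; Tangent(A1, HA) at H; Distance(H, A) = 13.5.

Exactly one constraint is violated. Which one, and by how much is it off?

Distance(H, A) = 13.5 — off by 5.70.

D = (0.00, 0.00) ✓; D.y = 0.00, L.y = 0.00 ✓; |DL| = 31.80 ✓; ∠(WL, LD) = 90.00° ✓; |WL| = 10.50 ✓; bearing(W→H) − bearing(W→L) = 54.00° ✓; |WH| = 10.50 ✓; ∠(WH, HA) = 90.00° ✓; |HA| = 19.20 ✗.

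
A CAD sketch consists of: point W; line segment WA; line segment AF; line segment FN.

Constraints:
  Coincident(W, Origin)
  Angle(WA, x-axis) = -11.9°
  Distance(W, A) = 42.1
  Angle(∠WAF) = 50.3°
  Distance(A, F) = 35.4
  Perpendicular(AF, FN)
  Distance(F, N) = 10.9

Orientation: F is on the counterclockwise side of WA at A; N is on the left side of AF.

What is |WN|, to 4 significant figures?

23.11

W is at the origin; WA runs at -11.9° with length 42.1, so A = 42.1·(cos -11.9°, sin -11.9°) = (41.20, -8.681). ∠WAF = 50.3°, so AF runs at -11.9° + (180° − 50.3°) = 117.8° from the x-axis; with |AF| = 35.4, F = A + 35.4·(cos 117.8°, sin 117.8°) = (24.69, 22.63). The perpendicularity gives FN at right angles to AF; with |FN| = 10.9 on the left of AF, N = F + 10.9·(-0.8846, -0.4664) = (15.04, 17.55). Then |WN| = |N − W| = 23.11.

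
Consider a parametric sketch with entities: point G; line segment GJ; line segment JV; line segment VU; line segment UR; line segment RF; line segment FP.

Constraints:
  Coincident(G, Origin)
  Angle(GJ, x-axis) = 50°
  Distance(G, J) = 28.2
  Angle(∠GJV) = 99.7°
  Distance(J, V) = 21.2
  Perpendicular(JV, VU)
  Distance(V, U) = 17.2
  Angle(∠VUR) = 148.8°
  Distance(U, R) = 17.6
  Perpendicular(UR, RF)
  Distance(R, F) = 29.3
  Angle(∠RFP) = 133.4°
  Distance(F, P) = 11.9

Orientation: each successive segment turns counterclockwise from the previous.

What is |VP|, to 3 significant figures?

37.1

G is at the origin; GJ runs at 50.0° with length 28.2, so J = (18.1, 21.6). ∠GJV = 99.7° gives JV at 130° from the x-axis; with |JV| = 21.2, V = (4.41, 37.8). JV ⟂ VU, so VU runs at -140°; with |VU| = 17.2, U = (-8.70, 26.6). ∠VUR = 148.8° gives UR at -108° from the x-axis; with |UR| = 17.6, R = (-14.3, 9.96). UR is perpendicular to RF, so RF runs at -18.5°; with |RF| = 29.3, F = (13.5, 0.659). ∠RFP = 133.4° gives FP at 28.1° from the x-axis; with |FP| = 11.9, P = (24.0, 6.26). Then |VP| = |P − V| = 37.1.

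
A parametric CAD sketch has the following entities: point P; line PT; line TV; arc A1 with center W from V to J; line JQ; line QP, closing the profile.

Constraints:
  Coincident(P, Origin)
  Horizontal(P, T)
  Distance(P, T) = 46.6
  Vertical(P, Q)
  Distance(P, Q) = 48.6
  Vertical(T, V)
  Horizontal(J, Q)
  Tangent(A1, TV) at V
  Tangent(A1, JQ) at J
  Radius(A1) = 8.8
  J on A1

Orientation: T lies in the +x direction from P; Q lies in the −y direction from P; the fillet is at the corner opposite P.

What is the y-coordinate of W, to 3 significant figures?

-39.8

P and Q share the same x with |PQ| = 48.6 and Q on the −y side, so Q = (0.00, -48.6). The virtual corner opposite P is at (46.6, -48.6). Tangency of A1 to TV means the radius WV is perpendicular to TV and tangency of A1 to JQ means the radius WJ is perpendicular to JQ, with radius 8.8, so the center W sits 8.8 in from both sides at W = (37.8, -39.8). So W.y = -39.8.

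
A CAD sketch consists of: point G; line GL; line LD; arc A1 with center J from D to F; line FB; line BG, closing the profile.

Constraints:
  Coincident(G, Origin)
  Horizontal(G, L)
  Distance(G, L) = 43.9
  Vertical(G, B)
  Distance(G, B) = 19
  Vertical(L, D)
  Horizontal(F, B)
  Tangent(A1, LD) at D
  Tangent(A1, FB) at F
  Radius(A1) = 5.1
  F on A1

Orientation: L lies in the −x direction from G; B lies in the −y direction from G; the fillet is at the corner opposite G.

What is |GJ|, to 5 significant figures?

41.215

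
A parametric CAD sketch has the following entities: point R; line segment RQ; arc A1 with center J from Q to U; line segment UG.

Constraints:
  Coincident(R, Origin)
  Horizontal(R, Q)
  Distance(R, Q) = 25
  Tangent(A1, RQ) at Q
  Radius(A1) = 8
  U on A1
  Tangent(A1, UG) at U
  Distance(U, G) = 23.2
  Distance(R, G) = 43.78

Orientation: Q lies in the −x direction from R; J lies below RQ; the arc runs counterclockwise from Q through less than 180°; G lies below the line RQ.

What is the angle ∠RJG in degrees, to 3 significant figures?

119°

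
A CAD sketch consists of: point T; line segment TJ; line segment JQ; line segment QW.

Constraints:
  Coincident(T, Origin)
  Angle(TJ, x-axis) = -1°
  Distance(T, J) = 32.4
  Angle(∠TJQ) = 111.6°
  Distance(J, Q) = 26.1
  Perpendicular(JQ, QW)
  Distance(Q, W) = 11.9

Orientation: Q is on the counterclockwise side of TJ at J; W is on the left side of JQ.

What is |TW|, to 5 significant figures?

42.169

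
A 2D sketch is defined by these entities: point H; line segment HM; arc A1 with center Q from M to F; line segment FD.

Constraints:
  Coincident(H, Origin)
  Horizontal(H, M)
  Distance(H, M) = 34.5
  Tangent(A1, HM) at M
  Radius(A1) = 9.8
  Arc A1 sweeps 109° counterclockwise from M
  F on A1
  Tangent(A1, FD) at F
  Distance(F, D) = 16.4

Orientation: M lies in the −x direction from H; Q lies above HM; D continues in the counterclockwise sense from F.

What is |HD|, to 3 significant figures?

41.8

H is at the origin; HM is horizontal with |HM| = 34.5 and M on the −x side, so M = (-34.5, 0.00). Since A1 is tangent to HM there, QM ⟂ HM, so Q = M + (0, 9.8) = (-34.5, 9.80). On A1, M sits at bearing -90° from Q; a 109° counterclockwise sweep puts F at bearing 19°, so F = Q + 9.8·(cos 19°, sin 19°) = (-25.2, 13.0). A1 meets FD tangentially, so QF is at right angles to FD, so FD runs along (−sin 19°, cos 19°); with |FD| = 16.4, D = (-30.6, 28.5). Then |HD| = |D − H| = 41.8.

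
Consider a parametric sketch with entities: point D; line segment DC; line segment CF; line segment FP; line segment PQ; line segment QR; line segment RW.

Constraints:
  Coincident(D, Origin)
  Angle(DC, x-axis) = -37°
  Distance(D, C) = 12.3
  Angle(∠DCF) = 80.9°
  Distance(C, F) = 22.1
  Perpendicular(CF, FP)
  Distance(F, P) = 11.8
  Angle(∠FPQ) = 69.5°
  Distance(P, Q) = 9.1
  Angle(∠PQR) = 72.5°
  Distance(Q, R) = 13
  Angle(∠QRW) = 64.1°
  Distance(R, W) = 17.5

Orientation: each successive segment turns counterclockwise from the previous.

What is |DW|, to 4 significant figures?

27.40

D is at the origin; DC runs at -37.0° with length 12.3, so C = (9.823, -7.402). ∠DCF = 80.9° gives CF at 62.10° from the x-axis; with |CF| = 22.1, F = (20.16, 12.13). CF is perpendicular to FP, so FP runs at 152.1°; with |FP| = 11.8, P = (9.736, 17.65). ∠FPQ = 69.5° gives PQ at -97.40° from the x-axis; with |PQ| = 9.1, Q = (8.564, 8.626). ∠PQR = 72.5° gives QR at 10.10° from the x-axis; with |QR| = 13.0, R = (21.36, 10.91). ∠QRW = 64.1° gives RW at 126.0° from the x-axis; with |RW| = 17.5, W = (11.08, 25.06). Then |DW| = |W − D| = 27.40.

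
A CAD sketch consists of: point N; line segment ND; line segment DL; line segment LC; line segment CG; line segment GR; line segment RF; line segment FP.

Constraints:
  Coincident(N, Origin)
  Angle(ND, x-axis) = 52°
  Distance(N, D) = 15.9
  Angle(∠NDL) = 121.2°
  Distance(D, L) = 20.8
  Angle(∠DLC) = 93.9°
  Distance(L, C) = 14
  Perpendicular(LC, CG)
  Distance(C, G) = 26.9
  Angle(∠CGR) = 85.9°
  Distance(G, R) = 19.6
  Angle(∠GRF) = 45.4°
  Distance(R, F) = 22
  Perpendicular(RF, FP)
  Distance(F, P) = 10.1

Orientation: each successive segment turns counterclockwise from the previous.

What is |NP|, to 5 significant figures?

12.842

N is at the origin; ND runs at 52.0° with length 15.9, so D = (9.7890, 12.529). ∠NDL = 121.2° gives DL at 110.80° from the x-axis; with |DL| = 20.8, L = (2.4028, 31.974). ∠DLC = 93.9° gives LC at -163.10° from the x-axis; with |LC| = 14.0, C = (-10.993, 27.904). LC ⟂ CG, so CG runs at -73.100°; with |CG| = 26.9, G = (-3.1727, 2.1656). ∠CGR = 85.9° gives GR at 21.000° from the x-axis; with |GR| = 19.6, R = (15.125, 9.1896). ∠GRF = 45.4° gives RF at 155.60° from the x-axis; with |RF| = 22.0, F = (-4.9096, 18.278). RF ⟂ FP, so FP runs at -114.40°; with |FP| = 10.1, P = (-9.0819, 9.0800). Then |NP| = |P − N| = 12.842.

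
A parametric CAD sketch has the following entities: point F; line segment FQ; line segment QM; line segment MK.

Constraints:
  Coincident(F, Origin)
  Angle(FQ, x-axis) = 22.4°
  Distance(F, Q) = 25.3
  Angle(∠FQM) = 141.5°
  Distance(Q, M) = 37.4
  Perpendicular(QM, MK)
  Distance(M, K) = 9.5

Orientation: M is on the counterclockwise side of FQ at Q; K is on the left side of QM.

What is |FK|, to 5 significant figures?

57.540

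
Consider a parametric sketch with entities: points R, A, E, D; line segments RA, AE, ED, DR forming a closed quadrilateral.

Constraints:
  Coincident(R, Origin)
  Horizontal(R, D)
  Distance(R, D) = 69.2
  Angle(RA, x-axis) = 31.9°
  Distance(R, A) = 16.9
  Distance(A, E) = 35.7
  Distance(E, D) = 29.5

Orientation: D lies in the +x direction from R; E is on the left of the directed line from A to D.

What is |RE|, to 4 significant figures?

52.31

Checks: |AE| = 35.70 ✓; |ED| = 29.50 ✓.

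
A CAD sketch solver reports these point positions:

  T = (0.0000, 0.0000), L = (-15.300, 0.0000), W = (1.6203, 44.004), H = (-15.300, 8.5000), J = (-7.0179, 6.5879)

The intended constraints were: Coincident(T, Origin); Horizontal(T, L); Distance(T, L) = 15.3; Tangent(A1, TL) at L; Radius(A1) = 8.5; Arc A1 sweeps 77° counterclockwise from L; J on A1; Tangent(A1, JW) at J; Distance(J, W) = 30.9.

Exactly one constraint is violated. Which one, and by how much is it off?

Distance(J, W) = 30.9 — off by 7.50.

T = (0.00, 0.00) ✓; T.y = 0.00, L.y = 0.00 ✓; |TL| = 15.30 ✓; ∠(HL, LT) = 90.00° ✓; |HL| = 8.500 ✓; bearing(H→J) − bearing(H→L) = 77.00° ✓; |HJ| = 8.500 ✓; ∠(HJ, JW) = 90.00° ✓; |JW| = 38.40 ✗.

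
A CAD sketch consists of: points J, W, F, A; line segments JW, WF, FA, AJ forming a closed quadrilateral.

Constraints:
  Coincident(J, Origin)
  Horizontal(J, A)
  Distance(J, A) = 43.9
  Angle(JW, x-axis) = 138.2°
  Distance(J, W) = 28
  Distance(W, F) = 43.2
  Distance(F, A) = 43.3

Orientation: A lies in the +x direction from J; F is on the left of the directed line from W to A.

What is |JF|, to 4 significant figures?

40.15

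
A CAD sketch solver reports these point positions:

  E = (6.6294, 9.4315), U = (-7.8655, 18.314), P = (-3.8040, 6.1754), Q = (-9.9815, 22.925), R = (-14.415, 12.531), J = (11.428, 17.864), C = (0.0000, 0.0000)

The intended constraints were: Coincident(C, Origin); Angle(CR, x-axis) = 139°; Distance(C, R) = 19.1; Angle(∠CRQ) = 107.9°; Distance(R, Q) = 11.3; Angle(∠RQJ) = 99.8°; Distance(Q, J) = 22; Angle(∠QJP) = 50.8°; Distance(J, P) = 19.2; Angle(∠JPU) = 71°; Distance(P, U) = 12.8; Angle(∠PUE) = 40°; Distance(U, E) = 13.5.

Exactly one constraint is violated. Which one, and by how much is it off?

Distance(U, E) = 13.5 — off by 3.50.

C = (0.00, 0.00) ✓; CR at 139.0° ✓; |CR| = 19.10 ✓; ∠CRQ = 107.9° ✓; |RQ| = 11.30 ✓; ∠RQJ = 99.80° ✓; |QJ| = 22.00 ✓; ∠QJP = 50.80° ✓; |JP| = 19.20 ✓; ∠JPU = 71.00° ✓; |PU| = 12.80 ✓; ∠PUE = 40.00° ✓; |UE| = 17.00 ✗.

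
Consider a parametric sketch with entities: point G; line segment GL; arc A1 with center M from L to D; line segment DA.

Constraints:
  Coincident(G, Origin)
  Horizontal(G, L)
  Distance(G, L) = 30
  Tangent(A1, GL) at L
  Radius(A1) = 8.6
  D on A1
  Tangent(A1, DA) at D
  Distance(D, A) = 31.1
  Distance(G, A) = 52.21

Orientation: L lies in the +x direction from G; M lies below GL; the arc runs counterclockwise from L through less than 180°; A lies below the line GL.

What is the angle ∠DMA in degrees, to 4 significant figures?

74.54°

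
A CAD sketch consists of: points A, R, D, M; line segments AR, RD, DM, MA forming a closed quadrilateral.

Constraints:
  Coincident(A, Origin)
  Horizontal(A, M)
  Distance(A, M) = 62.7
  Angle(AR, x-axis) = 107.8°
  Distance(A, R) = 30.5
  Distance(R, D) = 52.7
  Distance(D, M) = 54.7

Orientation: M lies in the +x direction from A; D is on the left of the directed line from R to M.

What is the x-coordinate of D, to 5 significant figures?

39.272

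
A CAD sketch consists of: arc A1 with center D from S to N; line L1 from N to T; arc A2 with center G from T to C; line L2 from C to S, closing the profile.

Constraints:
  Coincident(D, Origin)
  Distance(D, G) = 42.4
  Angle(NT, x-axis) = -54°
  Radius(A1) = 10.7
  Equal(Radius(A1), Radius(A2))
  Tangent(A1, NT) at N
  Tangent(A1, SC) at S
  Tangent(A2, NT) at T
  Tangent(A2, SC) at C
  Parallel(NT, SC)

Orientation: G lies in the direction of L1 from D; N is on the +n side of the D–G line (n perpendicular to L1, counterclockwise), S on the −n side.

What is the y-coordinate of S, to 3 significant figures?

-6.29

D is at the origin and G lies 42.4 along u from D, so G = 42.4·u = (24.9, -34.3). Tangency of A1 to both parallel lines with radius 10.7 puts N and S at D ± 10.7·n: N = (8.66, 6.29), S = (-8.66, -6.29). So S.y = -6.29.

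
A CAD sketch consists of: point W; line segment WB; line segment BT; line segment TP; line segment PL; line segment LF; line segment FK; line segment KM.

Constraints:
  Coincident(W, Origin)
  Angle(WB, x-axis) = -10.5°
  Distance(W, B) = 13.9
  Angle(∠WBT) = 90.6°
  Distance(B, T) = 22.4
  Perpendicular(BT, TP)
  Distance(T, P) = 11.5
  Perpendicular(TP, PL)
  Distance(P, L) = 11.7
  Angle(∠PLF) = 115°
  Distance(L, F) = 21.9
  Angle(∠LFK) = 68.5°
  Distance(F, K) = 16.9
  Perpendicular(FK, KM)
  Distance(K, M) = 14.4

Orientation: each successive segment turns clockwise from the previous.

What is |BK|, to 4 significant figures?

20.58

∠PLF = 115.0° gives LF at 15.10° from the x-axis; with |LF| = 21.9, F = (21.64, -5.392). ∠LFK = 68.5° gives FK at -96.40° from the x-axis; with |FK| = 16.9, K = (19.76, -22.19). Then |BK| = |K − B| = 20.58.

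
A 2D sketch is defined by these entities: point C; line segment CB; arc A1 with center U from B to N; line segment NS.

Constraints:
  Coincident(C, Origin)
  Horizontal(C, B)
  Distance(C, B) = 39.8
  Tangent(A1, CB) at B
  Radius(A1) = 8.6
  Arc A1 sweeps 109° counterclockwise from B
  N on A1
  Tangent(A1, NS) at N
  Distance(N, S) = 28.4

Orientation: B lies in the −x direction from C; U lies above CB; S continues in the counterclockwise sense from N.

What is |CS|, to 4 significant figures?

56.01

C is at the origin; C and B share the same y with |CB| = 39.8 and B on the −x side, so B = (-39.80, 0.000). The tangent condition forces UB to be normal to CB, so U = B + (0, 8.6) = (-39.80, 8.600). On A1, B sits at bearing -90° from U; a 109° counterclockwise sweep puts N at bearing 19°, so N = U + 8.6·(cos 19°, sin 19°) = (-31.67, 11.40). The tangent condition forces UN to be normal to NS, so NS runs along (−sin 19°, cos 19°); with |NS| = 28.4, S = (-40.91, 38.25). Then |CS| = |S − C| = 56.01.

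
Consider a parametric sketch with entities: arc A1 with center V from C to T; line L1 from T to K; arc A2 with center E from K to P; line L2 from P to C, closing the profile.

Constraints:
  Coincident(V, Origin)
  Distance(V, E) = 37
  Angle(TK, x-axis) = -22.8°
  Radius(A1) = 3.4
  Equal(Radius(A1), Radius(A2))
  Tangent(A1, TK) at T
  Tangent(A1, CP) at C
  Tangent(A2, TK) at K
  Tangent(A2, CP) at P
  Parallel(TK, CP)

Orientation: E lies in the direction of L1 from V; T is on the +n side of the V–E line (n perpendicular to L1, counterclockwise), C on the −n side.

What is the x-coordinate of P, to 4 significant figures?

32.79

The slot axis is L1's direction at -22.8°, so u = (cos -22.8°, sin -22.8°) = (0.9219, -0.3875) and n = (−sin -22.8°, cos -22.8°) = (0.3875, 0.9219). V is at the origin and E lies 37.0 along u from V, so E = 37.0·u = (34.11, -14.34). Tangency of A1 to both parallel lines with radius 3.4 puts T and C at V ± 3.4·n: T = (1.318, 3.134), C = (-1.318, -3.134). Equal radii place K and P the same way about E: K = E + 3.4·n = (35.43, -11.20), P = E − 3.4·n = (32.79, -17.47). So P.x = 32.79.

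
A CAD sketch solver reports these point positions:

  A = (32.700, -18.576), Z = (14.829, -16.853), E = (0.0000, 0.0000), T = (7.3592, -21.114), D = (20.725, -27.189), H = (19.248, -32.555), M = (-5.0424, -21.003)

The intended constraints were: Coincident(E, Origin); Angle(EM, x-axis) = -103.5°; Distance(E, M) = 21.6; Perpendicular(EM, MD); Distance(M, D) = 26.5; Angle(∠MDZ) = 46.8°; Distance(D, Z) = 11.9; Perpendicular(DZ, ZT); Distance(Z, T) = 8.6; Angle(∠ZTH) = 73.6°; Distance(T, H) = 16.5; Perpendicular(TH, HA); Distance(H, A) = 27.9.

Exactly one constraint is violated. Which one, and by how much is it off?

Distance(H, A) = 27.9 — off by 8.50.

E = (0.00, 0.00) ✓; EM at -103.5° ✓; |EM| = 21.60 ✓; ∠(EM, MD) = 90.00° ✓; |MD| = 26.50 ✓; ∠MDZ = 46.80° ✓; |DZ| = 11.90 ✓; ∠(DZ, ZT) = 90.00° ✓; |ZT| = 8.600 ✓; ∠ZTH = 73.60° ✓; |TH| = 16.50 ✓; ∠(TH, HA) = 90.00° ✓; |HA| = 19.40 ✗.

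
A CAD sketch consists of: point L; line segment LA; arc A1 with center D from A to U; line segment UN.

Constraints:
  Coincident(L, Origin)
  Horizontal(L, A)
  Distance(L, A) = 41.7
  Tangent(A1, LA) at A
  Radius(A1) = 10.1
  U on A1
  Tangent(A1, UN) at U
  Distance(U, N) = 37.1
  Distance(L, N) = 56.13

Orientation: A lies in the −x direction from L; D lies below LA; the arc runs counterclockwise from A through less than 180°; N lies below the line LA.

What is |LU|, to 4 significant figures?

52.60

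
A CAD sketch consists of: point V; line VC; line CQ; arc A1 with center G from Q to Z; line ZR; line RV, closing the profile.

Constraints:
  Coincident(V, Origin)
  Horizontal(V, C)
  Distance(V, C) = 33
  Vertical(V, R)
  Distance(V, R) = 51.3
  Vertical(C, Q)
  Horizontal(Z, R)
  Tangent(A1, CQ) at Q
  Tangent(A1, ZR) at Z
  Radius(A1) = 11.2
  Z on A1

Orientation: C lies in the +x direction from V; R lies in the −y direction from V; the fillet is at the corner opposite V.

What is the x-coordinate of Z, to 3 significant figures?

21.8

The virtual corner opposite V is at (33.0, -51.3). A1 meets CQ tangentially, so GQ is at right angles to CQ and since A1 is tangent to ZR there, GZ ⟂ ZR, with radius 11.2, so the center G sits 11.2 in from both sides at G = (21.8, -40.1). That places the tangent points at Q = (33.0, -40.1) on CQ and Z = (21.8, -51.3) on ZR. So Z.x = 21.8.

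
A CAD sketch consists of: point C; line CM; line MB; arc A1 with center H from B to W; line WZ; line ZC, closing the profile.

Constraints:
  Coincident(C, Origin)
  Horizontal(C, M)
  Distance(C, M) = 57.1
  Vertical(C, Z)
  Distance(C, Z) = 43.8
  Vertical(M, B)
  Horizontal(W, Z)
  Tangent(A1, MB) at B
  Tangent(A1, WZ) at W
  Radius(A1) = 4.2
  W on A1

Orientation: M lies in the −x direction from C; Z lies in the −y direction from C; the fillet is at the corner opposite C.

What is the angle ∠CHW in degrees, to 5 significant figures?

126.82°

C is at the origin; C and M share the same y with |CM| = 57.1 and M on the −x side, so M = (-57.100, 0.0000). CZ is vertical with |CZ| = 43.8 and Z on the −y side, so Z = (0.0000, -43.800). The virtual corner opposite C is at (-57.100, -43.800). Since A1 is tangent to MB there, HB ⟂ MB and the tangent condition forces HW to be normal to WZ, with radius 4.2, so the center H sits 4.2 in from both sides at H = (-52.900, -39.600). That places the tangent points at B = (-57.100, -39.600) on MB and W = (-52.900, -43.800) on WZ. Then cos ∠CHW = HC·HW / (|HC||HW|), giving 126.82°.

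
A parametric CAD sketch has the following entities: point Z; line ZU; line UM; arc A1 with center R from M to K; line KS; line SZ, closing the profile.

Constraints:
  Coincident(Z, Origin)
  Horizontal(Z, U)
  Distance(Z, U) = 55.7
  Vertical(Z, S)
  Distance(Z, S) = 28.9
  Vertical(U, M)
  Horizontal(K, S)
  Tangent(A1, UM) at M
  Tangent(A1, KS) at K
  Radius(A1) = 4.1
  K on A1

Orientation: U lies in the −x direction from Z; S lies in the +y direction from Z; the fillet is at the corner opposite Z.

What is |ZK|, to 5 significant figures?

59.142

Z is at the origin; Z and U share the same y with |ZU| = 55.7 and U on the −x side, so U = (-55.700, 0.0000). ZS is vertical with |ZS| = 28.9 and S on the +y side, so S = (0.0000, 28.900). The virtual corner opposite Z is at (-55.700, 28.900). Tangency of A1 to UM means the radius RM is perpendicular to UM and the tangent condition forces RK to be normal to KS, with radius 4.1, so the center R sits 4.1 in from both sides at R = (-51.600, 24.800). That places the tangent points at M = (-55.700, 24.800) on UM and K = (-51.600, 28.900) on KS. Then |ZK| = |K − Z| = 59.142.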